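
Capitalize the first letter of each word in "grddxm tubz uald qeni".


Input string: 'grddxm tubz uald qeni'
Operation: capitalize first letter of each word
Word transformations: 'grddxm'->'Grddxm', 'tubz'->'Tubz', 'uald'->'Uald', 'qeni'->'Qeni'
Result: Grddxm Tubz Uald Qeni


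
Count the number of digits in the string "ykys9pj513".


Input string: 'ykys9pj513'
Operation: count digit characters (0-9)
Scan: 'y', 'k', 'y', 's', '9'(digit), 'p', 'j', '5'(digit), '1'(digit), '3'(digit)
Digits found: 4
Result: 4


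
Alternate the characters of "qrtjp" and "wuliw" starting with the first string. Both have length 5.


String 1: 'qrtjp'
String 2: 'wuliw'
Operation: alternate characters
Pairs: 'q'+'w', 'r'+'u', 't'+'l', 'j'+'i', 'p'+'w'
Result: qwrutljipw


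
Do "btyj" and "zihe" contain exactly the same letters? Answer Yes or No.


String 1: 'btyj' -> sorted: 'bjty'
String 2: 'zihe' -> sorted: 'ehiz'
Compare sorted forms: 'bjty' != 'ehiz'
Anagram: No


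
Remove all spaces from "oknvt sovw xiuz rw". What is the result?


Input string: 'oknvt sovw xiuz rw'
Operation: remove all spaces
Words: 'oknvt', 'sovw', 'xiuz', 'rw'
Join without spaces: oknvtsovwxiuzrw


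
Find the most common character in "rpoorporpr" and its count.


Input: 'rpoorporpr'
Operation: tally each character
Counts: 'o':3, 'p':3, 'r':4
Maximum: 'r' appears 4 times


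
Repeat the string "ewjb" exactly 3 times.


Input string: 'ewjb'
Operation: repeat 3 times
Concatenation: 'ewjb' + 'ewjb' + 'ewjb'
Result: ewjbewjbewjb


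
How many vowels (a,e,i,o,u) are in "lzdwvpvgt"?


Input string: 'lzdwvpvgt'
Operation: count vowels (a, e, i, o, u)
Scan: s[0]='l', s[1]='z', s[2]='d', s[3]='w', s[4]='v', s[5]='p', s[6]='v', s[7]='g', s[8]='t'
Vowels found: 0
Result: 0


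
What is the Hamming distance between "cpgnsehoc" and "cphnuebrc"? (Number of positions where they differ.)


String 1: 'cpgnsehoc'
String 2: 'cphnuebrc'
Compare each position: pos 0: 'c'=='c', pos 1: 'p'=='p', pos 2: 'g'!='h', pos 3: 'n'=='n', pos 4: 's'!='u', pos 5: 'e'=='e', pos 6: 'h'!='b', pos 7: 'o'!='r', pos 8: 'c'=='c'
Differing positions: 4
Hamming distance: 4


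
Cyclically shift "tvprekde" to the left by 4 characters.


Input: 'tvprekde', shift = 4
Operation: split at index 4 and swap parts
Front part s[0:4] = 'tvpr'
Back part s[4:] = 'ekde'
Rotated = back + front = 'ekde' + 'tvpr'
Result: ekdetvpr


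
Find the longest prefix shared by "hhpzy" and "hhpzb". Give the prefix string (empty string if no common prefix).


String 1: 'hhpzy'
String 2: 'hhpzb'
Compare position by position:
pos 0: 'h' vs 'h' match
pos 1: 'h' vs 'h' match
pos 2: 'p' vs 'p' match
pos 3: 'z' vs 'z' match
pos 4: 'y' vs 'b' differ -> stop
Longest common prefix: "hhpz" (length 4)


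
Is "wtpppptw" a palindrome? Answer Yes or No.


Input string: 'wtpppptw'
Reversed: 'wtpppptw'
Compare pairs: s[0]='w' vs s[7]='w' (match), s[1]='t' vs s[6]='t' (match), s[2]='p' vs s[5]='p' (match), s[3]='p' vs s[4]='p' (match)
Palindrome: Yes


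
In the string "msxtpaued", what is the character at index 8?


Input string: 'msxtpaued'
Operation: get character at index 8
Index mapping: s[0]='m', s[1]='s', s[2]='x', s[3]='t', s[4]='p', s[5]='a', s[6]='u', s[7]='e', s[8]='d'
Result: 'd'


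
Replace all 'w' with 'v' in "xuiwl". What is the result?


Input string: 'xuiwl'
Operation: replace 'w' with 'v'
Positions of 'w': 3
After replacement: xuivl


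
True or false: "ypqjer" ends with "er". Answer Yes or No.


Input string: 'ypqjer'
Suffix to check: 'er'
Last 2 characters of input: 'er'
Match: True
Result: Yes


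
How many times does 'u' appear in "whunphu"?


Input string: 'whunphu'
Target character: 'u'
Scan each position: s[2]='u', s[6]='u'
Matches found at indices: 2, 6
Total: 2


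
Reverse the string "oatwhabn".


Input string: 'oatwhabn'
Operation: reverse character order
Original order: 'o' -> 'a' -> 't' -> 'w' -> 'h' -> 'a' -> 'b' -> 'n'
Reversed order: 'n' -> 'b' -> 'a' -> 'h' -> 'w' -> 't' -> 'a' -> 'o'
Result: nbahwtao


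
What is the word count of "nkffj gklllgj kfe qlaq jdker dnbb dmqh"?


Input string: 'nkffj gklllgj kfe qlaq jdker dnbb dmqh'
Operation: split by spaces
Words found: 'nkffj', 'gklllgj', 'kfe', 'qlaq', 'jdker', 'dnbb', 'dmqh'
Word count: 7


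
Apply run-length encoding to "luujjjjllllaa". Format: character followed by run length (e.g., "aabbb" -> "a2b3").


Input: 'luujjjjllllaa'
Operation: identify consecutive runs
Runs: 'l' -> l1, 'uu' -> u2, 'jjjj' -> j4, 'llll' -> l4, 'aa' -> a2
Encoded: l1u2j4l4a2


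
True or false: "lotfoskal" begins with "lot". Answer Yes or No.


Input string: 'lotfoskal'
Prefix to check: 'lot'
First 3 characters of input: 'lot'
Match: True
Result: Yes


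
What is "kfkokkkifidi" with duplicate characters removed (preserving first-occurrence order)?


Input: 'kfkokkkifidi'
Operation: keep first occurrence of each character
Scan: s[0]='k' new -> keep; s[1]='f' new -> keep; s[2]='k' seen -> skip; s[3]='o' new -> keep; s[4]='k' seen -> skip; s[5]='k' seen -> skip; s[6]='k' seen -> skip; s[7]='i' new -> keep; s[8]='f' seen -> skip; s[9]='i' seen -> skip; s[10]='d' new -> keep; s[11]='i' seen -> skip
Result: kfoid


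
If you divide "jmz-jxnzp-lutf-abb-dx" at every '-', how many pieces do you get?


Input string: 'jmz-jxnzp-lutf-abb-dx'
Delimiter: '-'
Split result: 'jmz', 'jxnzp', 'lutf', 'abb', 'dx'
Number of parts: 5


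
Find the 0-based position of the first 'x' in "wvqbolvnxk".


Input string: 'wvqbolvnxk'
Target: 'x'
Scanning left to right: s[0]='w', s[1]='v', s[2]='q', s[3]='b', s[4]='o', s[5]='l', s[6]='v', s[7]='n', s[8]='x'
First match at index: 8


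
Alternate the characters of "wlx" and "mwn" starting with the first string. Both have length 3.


String 1: 'wlx'
String 2: 'mwn'
Operation: alternate characters
Pairs: 'w'+'m', 'l'+'w', 'x'+'n'
Result: wmlwxn


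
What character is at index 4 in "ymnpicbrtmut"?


Input string: 'ymnpicbrtmut'
Operation: get character at index 4
Index mapping: s[0]='y', s[1]='m', s[2]='n', s[3]='p', s[4]='i'
Result: 'i'


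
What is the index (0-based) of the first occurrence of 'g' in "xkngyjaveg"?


Input string: 'xkngyjaveg'
Target: 'g'
Scanning left to right: s[0]='x', s[1]='k', s[2]='n', s[3]='g'
First match at index: 3


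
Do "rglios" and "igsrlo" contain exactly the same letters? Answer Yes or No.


String 1: 'rglios' -> sorted: 'gilors'
String 2: 'igsrlo' -> sorted: 'gilors'
Compare sorted forms: 'gilors' == 'gilors'
Anagram: Yes


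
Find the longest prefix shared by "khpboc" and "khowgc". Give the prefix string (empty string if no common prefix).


String 1: 'khpboc'
String 2: 'khowgc'
Compare position by position:
pos 0: 'k' vs 'k' match
pos 1: 'h' vs 'h' match
pos 2: 'p' vs 'o' differ -> stop
Longest common prefix: "kh" (length 2)


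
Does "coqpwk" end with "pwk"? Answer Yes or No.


Input string: 'coqpwk'
Suffix to check: 'pwk'
Last 3 characters of input: 'pwk'
Match: True
Result: Yes


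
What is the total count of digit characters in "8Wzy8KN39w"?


Input string: '8Wzy8KN39w'
Operation: count digit characters (0-9)
Scan: '8'(digit), 'W', 'z', 'y', '8'(digit), 'K', 'N', '3'(digit), '9'(digit), 'w'
Digits found: 4
Result: 4


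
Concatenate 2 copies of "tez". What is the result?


Input string: 'tez'
Operation: repeat 2 times
Concatenation: 'tez' + 'tez'
Result: teztez


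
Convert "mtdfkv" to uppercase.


Input string: 'mtdfkv'
Operation: convert each letter to uppercase
Mapping: 'm'->'M', 't'->'T', 'd'->'D', 'f'->'F', 'k'->'K', 'v'->'V'
Result: MTDFKV


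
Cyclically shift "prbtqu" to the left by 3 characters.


Input: 'prbtqu', shift = 3
Operation: split at index 3 and swap parts
Front part s[0:3] = 'prb'
Back part s[3:] = 'tqu'
Rotated = back + front = 'tqu' + 'prb'
Result: tquprb


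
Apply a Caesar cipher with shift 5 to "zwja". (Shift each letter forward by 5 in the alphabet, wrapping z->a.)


Input: 'zwja', shift = 5
Operation: for each letter, (position + 5) mod 26
Mapping: 'z'(25+5=30, 30 mod 26=4)->'e', 'w'(22+5=27, 27 mod 26=1)->'b', 'j'(9+5=14)->'o', 'a'(0+5=5)->'f'
Result: ebof


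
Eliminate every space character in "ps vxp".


Input string: 'ps vxp'
Operation: remove all spaces
Words: 'ps', 'vxp'
Join without spaces: psvxp


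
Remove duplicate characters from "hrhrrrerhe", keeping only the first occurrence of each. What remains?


Input: 'hrhrrrerhe'
Operation: keep first occurrence of each character
Scan: s[0]='h' new -> keep; s[1]='r' new -> keep; s[2]='h' seen -> skip; s[3]='r' seen -> skip; s[4]='r' seen -> skip; s[5]='r' seen -> skip; s[6]='e' new -> keep; s[7]='r' seen -> skip; s[8]='h' seen -> skip; s[9]='e' seen -> skip
Result: hre


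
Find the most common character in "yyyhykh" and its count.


Input: 'yyyhykh'
Operation: tally each character
Counts: 'h':2, 'k':1, 'y':4
Maximum: 'y' appears 4 times


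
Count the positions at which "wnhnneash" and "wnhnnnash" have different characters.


String 1: 'wnhnneash'
String 2: 'wnhnnnash'
Compare each position: pos 0: 'w'=='w', pos 1: 'n'=='n', pos 2: 'h'=='h', pos 3: 'n'=='n', pos 4: 'n'=='n', pos 5: 'e'!='n', pos 6: 'a'=='a', pos 7: 's'=='s', pos 8: 'h'=='h'
Differing positions: 1
Hamming distance: 1


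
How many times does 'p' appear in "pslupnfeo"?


Input string: 'pslupnfeo'
Target character: 'p'
Scan each position: s[0]='p', s[4]='p'
Matches found at indices: 0, 4
Total: 2


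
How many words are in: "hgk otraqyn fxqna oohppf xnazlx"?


Input string: 'hgk otraqyn fxqna oohppf xnazlx'
Operation: split by spaces
Words found: 'hgk', 'otraqyn', 'fxqna', 'oohppf', 'xnazlx'
Word count: 5


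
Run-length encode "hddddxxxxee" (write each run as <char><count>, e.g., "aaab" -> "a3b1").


Input: 'hddddxxxxee'
Operation: identify consecutive runs
Runs: 'h' -> h1, 'dddd' -> d4, 'xxxx' -> x4, 'ee' -> e2
Encoded: h1d4x4e2


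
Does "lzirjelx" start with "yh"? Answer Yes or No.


Input string: 'lzirjelx'
Prefix to check: 'yh'
First 2 characters of input: 'lz'
Match: False
Result: No


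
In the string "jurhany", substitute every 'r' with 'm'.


Input string: 'jurhany'
Operation: replace 'r' with 'm'
Positions of 'r': 2
After replacement: jumhany


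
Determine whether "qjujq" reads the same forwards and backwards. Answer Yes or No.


Input string: 'qjujq'
Reversed: 'qjujq'
Compare pairs: s[0]='q' vs s[4]='q' (match), s[1]='j' vs s[3]='j' (match)
Palindrome: Yes


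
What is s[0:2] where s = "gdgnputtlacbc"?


Input string: 'gdgnputtlacbc'
Operation: slice [0:2]
Extract characters: s[0]='g', s[1]='d'
Result: gd


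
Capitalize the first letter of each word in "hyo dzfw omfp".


Input string: 'hyo dzfw omfp'
Operation: capitalize first letter of each word
Word transformations: 'hyo'->'Hyo', 'dzfw'->'Dzfw', 'omfp'->'Omfp'
Result: Hyo Dzfw Omfp


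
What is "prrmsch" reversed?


Input string: 'prrmsch'
Operation: reverse character order
Original order: 'p' -> 'r' -> 'r' -> 'm' -> 's' -> 'c' -> 'h'
Reversed order: 'h' -> 'c' -> 's' -> 'm' -> 'r' -> 'r' -> 'p'
Result: hcsmrrp


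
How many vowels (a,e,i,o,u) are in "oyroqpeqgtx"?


Input string: 'oyroqpeqgtx'
Operation: count vowels (a, e, i, o, u)
Scan: s[0]='o' (vowel), s[1]='y', s[2]='r', s[3]='o' (vowel), s[4]='q', s[5]='p', s[6]='e' (vowel), s[7]='q', s[8]='g', s[9]='t', s[10]='x'
Vowels found: 3
Result: 3


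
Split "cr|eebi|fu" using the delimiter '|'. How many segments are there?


Input string: 'cr|eebi|fu'
Delimiter: '|'
Split result: 'cr', 'eebi', 'fu'
Number of parts: 3


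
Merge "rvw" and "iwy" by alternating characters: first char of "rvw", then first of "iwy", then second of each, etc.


String 1: 'rvw'
String 2: 'iwy'
Operation: alternate characters
Pairs: 'r'+'i', 'v'+'w', 'w'+'y'
Result: rivwwy


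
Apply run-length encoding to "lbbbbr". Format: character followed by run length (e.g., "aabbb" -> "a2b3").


Input: 'lbbbbr'
Operation: identify consecutive runs
Runs: 'l' -> l1, 'bbbb' -> b4, 'r' -> r1
Encoded: l1b4r1


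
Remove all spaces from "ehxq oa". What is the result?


Input string: 'ehxq oa'
Operation: remove all spaces
Words: 'ehxq', 'oa'
Join without spaces: ehxqoa


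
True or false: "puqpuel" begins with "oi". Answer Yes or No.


Input string: 'puqpuel'
Prefix to check: 'oi'
First 2 characters of input: 'pu'
Match: False
Result: No


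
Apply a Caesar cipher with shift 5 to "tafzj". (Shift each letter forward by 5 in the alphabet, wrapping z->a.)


Input: 'tafzj', shift = 5
Operation: for each letter, (position + 5) mod 26
Mapping: 't'(19+5=24)->'y', 'a'(0+5=5)->'f', 'f'(5+5=10)->'k', 'z'(25+5=30, 30 mod 26=4)->'e', 'j'(9+5=14)->'o'
Result: yfkeo


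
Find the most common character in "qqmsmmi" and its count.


Input: 'qqmsmmi'
Operation: tally each character
Counts: 'i':1, 'm':3, 'q':2, 's':1
Maximum: 'm' appears 3 times


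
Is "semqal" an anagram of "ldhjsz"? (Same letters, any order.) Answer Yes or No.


String 1: 'ldhjsz' -> sorted: 'dhjlsz'
String 2: 'semqal' -> sorted: 'aelmqs'
Compare sorted forms: 'dhjlsz' != 'aelmqs'
Anagram: No


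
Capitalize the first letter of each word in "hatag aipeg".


Input string: 'hatag aipeg'
Operation: capitalize first letter of each word
Word transformations: 'hatag'->'Hatag', 'aipeg'->'Aipeg'
Result: Hatag Aipeg


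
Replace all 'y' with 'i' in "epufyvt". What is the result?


Input string: 'epufyvt'
Operation: replace 'y' with 'i'
Positions of 'y': 4
After replacement: epufivt


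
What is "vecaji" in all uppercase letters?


Input string: 'vecaji'
Operation: convert each letter to uppercase
Mapping: 'v'->'V', 'e'->'E', 'c'->'C', 'a'->'A', 'j'->'J', 'i'->'I'
Result: VECAJI


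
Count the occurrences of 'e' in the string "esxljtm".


Input string: 'esxljtm'
Target character: 'e'
Scan each position: s[0]='e'
Matches found at indices: 0
Total: 1


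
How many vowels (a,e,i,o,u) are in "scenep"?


Input string: 'scenep'
Operation: count vowels (a, e, i, o, u)
Scan: s[0]='s', s[1]='c', s[2]='e' (vowel), s[3]='n', s[4]='e' (vowel), s[5]='p'
Vowels found: 2
Result: 2


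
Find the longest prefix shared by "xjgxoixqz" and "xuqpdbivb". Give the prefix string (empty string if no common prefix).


String 1: 'xjgxoixqz'
String 2: 'xuqpdbivb'
Compare position by position:
pos 0: 'x' vs 'x' match
pos 1: 'j' vs 'u' differ -> stop
Longest common prefix: "x" (length 1)


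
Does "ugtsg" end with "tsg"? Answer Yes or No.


Input string: 'ugtsg'
Suffix to check: 'tsg'
Last 3 characters of input: 'tsg'
Match: True
Result: Yes


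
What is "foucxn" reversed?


Input string: 'foucxn'
Operation: reverse character order
Original order: 'f' -> 'o' -> 'u' -> 'c' -> 'x' -> 'n'
Reversed order: 'n' -> 'x' -> 'c' -> 'u' -> 'o' -> 'f'
Result: nxcuof


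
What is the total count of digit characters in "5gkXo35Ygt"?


Input string: '5gkXo35Ygt'
Operation: count digit characters (0-9)
Scan: '5'(digit), 'g', 'k', 'X', 'o', '3'(digit), '5'(digit), 'Y', 'g', 't'
Digits found: 3
Result: 3


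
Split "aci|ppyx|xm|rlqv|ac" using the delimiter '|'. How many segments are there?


Input string: 'aci|ppyx|xm|rlqv|ac'
Delimiter: '|'
Split result: 'aci', 'ppyx', 'xm', 'rlqv', 'ac'
Number of parts: 5


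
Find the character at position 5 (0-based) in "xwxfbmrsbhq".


Input string: 'xwxfbmrsbhq'
Operation: get character at index 5
Index mapping: s[0]='x', s[1]='w', s[2]='x', s[3]='f', s[4]='b', s[5]='m'
Result: 'm'


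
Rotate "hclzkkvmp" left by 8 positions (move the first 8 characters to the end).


Input: 'hclzkkvmp', shift = 8
Operation: split at index 8 and swap parts
Front part s[0:8] = 'hclzkkvm'
Back part s[8:] = 'p'
Rotated = back + front = 'p' + 'hclzkkvm'
Result: phclzkkvm


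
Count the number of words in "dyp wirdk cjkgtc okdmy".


Input string: 'dyp wirdk cjkgtc okdmy'
Operation: split by spaces
Words found: 'dyp', 'wirdk', 'cjkgtc', 'okdmy'
Word count: 4


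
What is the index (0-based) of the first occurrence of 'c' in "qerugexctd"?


Input string: 'qerugexctd'
Target: 'c'
Scanning left to right: s[0]='q', s[1]='e', s[2]='r', s[3]='u', s[4]='g', s[5]='e', s[6]='x', s[7]='c'
First match at index: 7


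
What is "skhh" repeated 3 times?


Input string: 'skhh'
Operation: repeat 3 times
Concatenation: 'skhh' + 'skhh' + 'skhh'
Result: skhhskhhskhh


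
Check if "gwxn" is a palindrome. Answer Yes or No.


Input string: 'gwxn'
Reversed: 'nxwg'
Compare pairs: s[0]='g' vs s[3]='n' (mismatch), s[1]='w' vs s[2]='x' (mismatch)
Palindrome: No


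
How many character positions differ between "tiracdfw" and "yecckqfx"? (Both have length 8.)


String 1: 'tiracdfw'
String 2: 'yecckqfx'
Compare each position: pos 0: 't'!='y', pos 1: 'i'!='e', pos 2: 'r'!='c', pos 3: 'a'!='c', pos 4: 'c'!='k', pos 5: 'd'!='q', pos 6: 'f'=='f', pos 7: 'w'!='x'
Differing positions: 7
Hamming distance: 7


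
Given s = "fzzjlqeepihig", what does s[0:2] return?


Input string: 'fzzjlqeepihig'
Operation: slice [0:2]
Extract characters: s[0]='f', s[1]='z'
Result: fz


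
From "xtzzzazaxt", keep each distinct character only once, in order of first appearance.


Input: 'xtzzzazaxt'
Operation: keep first occurrence of each character
Scan: s[0]='x' new -> keep; s[1]='t' new -> keep; s[2]='z' new -> keep; s[3]='z' seen -> skip; s[4]='z' seen -> skip; s[5]='a' new -> keep; s[6]='z' seen -> skip; s[7]='a' seen -> skip; s[8]='x' seen -> skip; s[9]='t' seen -> skip
Result: xtza


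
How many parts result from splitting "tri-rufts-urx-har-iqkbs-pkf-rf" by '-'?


Input string: 'tri-rufts-urx-har-iqkbs-pkf-rf'
Delimiter: '-'
Split result: 'tri', 'rufts', 'urx', 'har', 'iqkbs', 'pkf', 'rf'
Number of parts: 7


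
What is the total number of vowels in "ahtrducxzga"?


Input string: 'ahtrducxzga'
Operation: count vowels (a, e, i, o, u)
Scan: s[0]='a' (vowel), s[1]='h', s[2]='t', s[3]='r', s[4]='d', s[5]='u' (vowel), s[6]='c', s[7]='x', s[8]='z', s[9]='g', s[10]='a' (vowel)
Vowels found: 3
Result: 3


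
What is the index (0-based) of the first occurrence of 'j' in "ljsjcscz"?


Input string: 'ljsjcscz'
Target: 'j'
Scanning left to right: s[0]='l', s[1]='j'
First match at index: 1


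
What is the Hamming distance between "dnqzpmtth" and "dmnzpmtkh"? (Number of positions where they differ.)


String 1: 'dnqzpmtth'
String 2: 'dmnzpmtkh'
Compare each position: pos 0: 'd'=='d', pos 1: 'n'!='m', pos 2: 'q'!='n', pos 3: 'z'=='z', pos 4: 'p'=='p', pos 5: 'm'=='m', pos 6: 't'=='t', pos 7: 't'!='k', pos 8: 'h'=='h'
Differing positions: 3
Hamming distance: 3


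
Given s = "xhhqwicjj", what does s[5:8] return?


Input string: 'xhhqwicjj'
Operation: slice [5:8]
Extract characters: s[5]='i', s[6]='c', s[7]='j'
Result: icj


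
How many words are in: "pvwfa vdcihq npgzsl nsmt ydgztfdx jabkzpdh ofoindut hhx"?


Input string: 'pvwfa vdcihq npgzsl nsmt ydgztfdx jabkzpdh ofoindut hhx'
Operation: split by spaces
Words found: 'pvwfa', 'vdcihq', 'npgzsl', 'nsmt', 'ydgztfdx', 'jabkzpdh', 'ofoindut', 'hhx'
Word count: 8


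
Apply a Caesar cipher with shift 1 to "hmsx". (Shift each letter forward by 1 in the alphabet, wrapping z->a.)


Input: 'hmsx', shift = 1
Operation: for each letter, (position + 1) mod 26
Mapping: 'h'(7+1=8)->'i', 'm'(12+1=13)->'n', 's'(18+1=19)->'t', 'x'(23+1=24)->'y'
Result: inty


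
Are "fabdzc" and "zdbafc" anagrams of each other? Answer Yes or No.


String 1: 'fabdzc' -> sorted: 'abcdfz'
String 2: 'zdbafc' -> sorted: 'abcdfz'
Compare sorted forms: 'abcdfz' == 'abcdfz'
Anagram: Yes


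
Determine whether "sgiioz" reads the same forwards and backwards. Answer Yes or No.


Input string: 'sgiioz'
Reversed: 'zoiigs'
Compare pairs: s[0]='s' vs s[5]='z' (mismatch), s[1]='g' vs s[4]='o' (mismatch), s[2]='i' vs s[3]='i' (match)
Palindrome: No


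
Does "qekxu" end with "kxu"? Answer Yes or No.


Input string: 'qekxu'
Suffix to check: 'kxu'
Last 3 characters of input: 'kxu'
Match: True
Result: Yes


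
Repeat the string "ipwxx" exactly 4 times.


Input string: 'ipwxx'
Operation: repeat 4 times
Concatenation: 'ipwxx' + 'ipwxx' + 'ipwxx' + 'ipwxx'
Result: ipwxxipwxxipwxxipwxx


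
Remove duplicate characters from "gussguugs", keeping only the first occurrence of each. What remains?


Input: 'gussguugs'
Operation: keep first occurrence of each character
Scan: s[0]='g' new -> keep; s[1]='u' new -> keep; s[2]='s' new -> keep; s[3]='s' seen -> skip; s[4]='g' seen -> skip; s[5]='u' seen -> skip; s[6]='u' seen -> skip; s[7]='g' seen -> skip; s[8]='s' seen -> skip
Result: gus


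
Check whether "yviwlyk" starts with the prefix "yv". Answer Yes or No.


Input string: 'yviwlyk'
Prefix to check: 'yv'
First 2 characters of input: 'yv'
Match: True
Result: Yes


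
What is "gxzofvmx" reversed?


Input string: 'gxzofvmx'
Operation: reverse character order
Original order: 'g' -> 'x' -> 'z' -> 'o' -> 'f' -> 'v' -> 'm' -> 'x'
Reversed order: 'x' -> 'm' -> 'v' -> 'f' -> 'o' -> 'z' -> 'x' -> 'g'
Result: xmvfozxg


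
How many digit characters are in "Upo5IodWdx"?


Input string: 'Upo5IodWdx'
Operation: count digit characters (0-9)
Scan: 'U', 'p', 'o', '5'(digit), 'I', 'o', 'd', 'W', 'd', 'x'
Digits found: 1
Result: 1


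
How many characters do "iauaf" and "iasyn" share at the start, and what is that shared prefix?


String 1: 'iauaf'
String 2: 'iasyn'
Compare position by position:
pos 0: 'i' vs 'i' match
pos 1: 'a' vs 'a' match
pos 2: 'u' vs 's' differ -> stop
Longest common prefix: "ia" (length 2)


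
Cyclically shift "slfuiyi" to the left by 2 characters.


Input: 'slfuiyi', shift = 2
Operation: split at index 2 and swap parts
Front part s[0:2] = 'sl'
Back part s[2:] = 'fuiyi'
Rotated = back + front = 'fuiyi' + 'sl'
Result: fuiyisl


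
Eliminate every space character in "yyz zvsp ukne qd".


Input string: 'yyz zvsp ukne qd'
Operation: remove all spaces
Words: 'yyz', 'zvsp', 'ukne', 'qd'
Join without spaces: yyzzvspukneqd


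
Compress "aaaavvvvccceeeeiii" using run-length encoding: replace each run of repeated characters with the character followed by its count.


Input: 'aaaavvvvccceeeeiii'
Operation: identify consecutive runs
Runs: 'aaaa' -> a4, 'vvvv' -> v4, 'ccc' -> c3, 'eeee' -> e4, 'iii' -> i3
Encoded: a4v4c3e4i3


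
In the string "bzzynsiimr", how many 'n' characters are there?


Input string: 'bzzynsiimr'
Target character: 'n'
Scan each position: s[4]='n'
Matches found at indices: 4
Total: 1


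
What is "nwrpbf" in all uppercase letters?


Input string: 'nwrpbf'
Operation: convert each letter to uppercase
Mapping: 'n'->'N', 'w'->'W', 'r'->'R', 'p'->'P', 'b'->'B', 'f'->'F'
Result: NWRPBF


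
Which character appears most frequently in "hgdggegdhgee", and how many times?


Input: 'hgdggegdhgee'
Operation: tally each character
Counts: 'd':2, 'e':3, 'g':5, 'h':2
Maximum: 'g' appears 5 times


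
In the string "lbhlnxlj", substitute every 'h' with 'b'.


Input string: 'lbhlnxlj'
Operation: replace 'h' with 'b'
Positions of 'h': 2
After replacement: lbblnxlj


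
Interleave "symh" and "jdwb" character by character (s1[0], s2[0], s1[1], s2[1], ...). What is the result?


String 1: 'symh'
String 2: 'jdwb'
Operation: alternate characters
Pairs: 's'+'j', 'y'+'d', 'm'+'w', 'h'+'b'
Result: sjydmwhb


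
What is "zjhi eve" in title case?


Input string: 'zjhi eve'
Operation: capitalize first letter of each word
Word transformations: 'zjhi'->'Zjhi', 'eve'->'Eve'
Result: Zjhi Eve


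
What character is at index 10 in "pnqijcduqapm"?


Input string: 'pnqijcduqapm'
Operation: get character at index 10
Index mapping: s[0]='p', s[1]='n', s[2]='q', s[3]='i', s[4]='j', s[5]='c', s[6]='d', s[7]='u', s[8]='q', s[9]='a', s[10]='p'
Result: 'p'


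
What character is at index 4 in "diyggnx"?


Input string: 'diyggnx'
Operation: get character at index 4
Index mapping: s[0]='d', s[1]='i', s[2]='y', s[3]='g', s[4]='g'
Result: 'g'


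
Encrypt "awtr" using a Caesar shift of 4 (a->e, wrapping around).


Input: 'awtr', shift = 4
Operation: for each letter, (position + 4) mod 26
Mapping: 'a'(0+4=4)->'e', 'w'(22+4=26, 26 mod 26=0)->'a', 't'(19+4=23)->'x', 'r'(17+4=21)->'v'
Result: eaxv


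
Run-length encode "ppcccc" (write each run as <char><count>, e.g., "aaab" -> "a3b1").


Input: 'ppcccc'
Operation: identify consecutive runs
Runs: 'pp' -> p2, 'cccc' -> c4
Encoded: p2c4


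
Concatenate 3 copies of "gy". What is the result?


Input string: 'gy'
Operation: repeat 3 times
Concatenation: 'gy' + 'gy' + 'gy'
Result: gygygy


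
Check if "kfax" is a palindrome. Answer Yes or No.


Input string: 'kfax'
Reversed: 'xafk'
Compare pairs: s[0]='k' vs s[3]='x' (mismatch), s[1]='f' vs s[2]='a' (mismatch)
Palindrome: No


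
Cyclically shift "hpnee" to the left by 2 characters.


Input: 'hpnee', shift = 2
Operation: split at index 2 and swap parts
Front part s[0:2] = 'hp'
Back part s[2:] = 'nee'
Rotated = back + front = 'nee' + 'hp'
Result: neehp


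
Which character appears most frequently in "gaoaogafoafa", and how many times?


Input: 'gaoaogafoafa'
Operation: tally each character
Counts: 'a':5, 'f':2, 'g':2, 'o':3
Maximum: 'a' appears 5 times


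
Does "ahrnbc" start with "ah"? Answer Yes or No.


Input string: 'ahrnbc'
Prefix to check: 'ah'
First 2 characters of input: 'ah'
Match: True
Result: Yes


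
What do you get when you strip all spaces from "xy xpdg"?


Input string: 'xy xpdg'
Operation: remove all spaces
Words: 'xy', 'xpdg'
Join without spaces: xyxpdg


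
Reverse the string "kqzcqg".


Input string: 'kqzcqg'
Operation: reverse character order
Original order: 'k' -> 'q' -> 'z' -> 'c' -> 'q' -> 'g'
Reversed order: 'g' -> 'q' -> 'c' -> 'z' -> 'q' -> 'k'
Result: gqczqk


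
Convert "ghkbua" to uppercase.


Input string: 'ghkbua'
Operation: convert each letter to uppercase
Mapping: 'g'->'G', 'h'->'H', 'k'->'K', 'b'->'B', 'u'->'U', 'a'->'A'
Result: GHKBUA


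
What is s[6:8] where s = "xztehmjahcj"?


Input string: 'xztehmjahcj'
Operation: slice [6:8]
Extract characters: s[6]='j', s[7]='a'
Result: ja


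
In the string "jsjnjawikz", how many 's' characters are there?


Input string: 'jsjnjawikz'
Target character: 's'
Scan each position: s[1]='s'
Matches found at indices: 1
Total: 1


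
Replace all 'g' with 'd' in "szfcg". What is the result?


Input string: 'szfcg'
Operation: replace 'g' with 'd'
Positions of 'g': 4
After replacement: szfcd


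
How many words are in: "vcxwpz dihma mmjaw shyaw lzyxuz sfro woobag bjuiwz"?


Input string: 'vcxwpz dihma mmjaw shyaw lzyxuz sfro woobag bjuiwz'
Operation: split by spaces
Words found: 'vcxwpz', 'dihma', 'mmjaw', 'shyaw', 'lzyxuz', 'sfro', 'woobag', 'bjuiwz'
Word count: 8


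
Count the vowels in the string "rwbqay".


Input string: 'rwbqay'
Operation: count vowels (a, e, i, o, u)
Scan: s[0]='r', s[1]='w', s[2]='b', s[3]='q', s[4]='a' (vowel), s[5]='y'
Vowels found: 1
Result: 1


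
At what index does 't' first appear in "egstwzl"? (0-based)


Input string: 'egstwzl'
Target: 't'
Scanning left to right: s[0]='e', s[1]='g', s[2]='s', s[3]='t'
First match at index: 3


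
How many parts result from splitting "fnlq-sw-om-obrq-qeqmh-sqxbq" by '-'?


Input string: 'fnlq-sw-om-obrq-qeqmh-sqxbq'
Delimiter: '-'
Split result: 'fnlq', 'sw', 'om', 'obrq', 'qeqmh', 'sqxbq'
Number of parts: 6


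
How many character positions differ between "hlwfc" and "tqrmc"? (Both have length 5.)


String 1: 'hlwfc'
String 2: 'tqrmc'
Compare each position: pos 0: 'h'!='t', pos 1: 'l'!='q', pos 2: 'w'!='r', pos 3: 'f'!='m', pos 4: 'c'=='c'
Differing positions: 4
Hamming distance: 4


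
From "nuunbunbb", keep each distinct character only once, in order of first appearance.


Input: 'nuunbunbb'
Operation: keep first occurrence of each character
Scan: s[0]='n' new -> keep; s[1]='u' new -> keep; s[2]='u' seen -> skip; s[3]='n' seen -> skip; s[4]='b' new -> keep; s[5]='u' seen -> skip; s[6]='n' seen -> skip; s[7]='b' seen -> skip; s[8]='b' seen -> skip
Result: nub


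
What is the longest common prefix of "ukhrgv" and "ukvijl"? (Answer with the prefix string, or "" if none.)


String 1: 'ukhrgv'
String 2: 'ukvijl'
Compare position by position:
pos 0: 'u' vs 'u' match
pos 1: 'k' vs 'k' match
pos 2: 'h' vs 'v' differ -> stop
Longest common prefix: "uk" (length 2)


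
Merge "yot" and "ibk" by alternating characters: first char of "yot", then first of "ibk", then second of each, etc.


String 1: 'yot'
String 2: 'ibk'
Operation: alternate characters
Pairs: 'y'+'i', 'o'+'b', 't'+'k'
Result: yiobtk


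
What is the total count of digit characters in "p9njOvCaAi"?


Input string: 'p9njOvCaAi'
Operation: count digit characters (0-9)
Scan: 'p', '9'(digit), 'n', 'j', 'O', 'v', 'C', 'a', 'A', 'i'
Digits found: 1
Result: 1


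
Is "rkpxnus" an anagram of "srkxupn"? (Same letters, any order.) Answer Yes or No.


String 1: 'srkxupn' -> sorted: 'knprsux'
String 2: 'rkpxnus' -> sorted: 'knprsux'
Compare sorted forms: 'knprsux' == 'knprsux'
Anagram: Yes


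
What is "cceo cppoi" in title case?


Input string: 'cceo cppoi'
Operation: capitalize first letter of each word
Word transformations: 'cceo'->'Cceo', 'cppoi'->'Cppoi'
Result: Cceo Cppoi


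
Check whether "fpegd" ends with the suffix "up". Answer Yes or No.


Input string: 'fpegd'
Suffix to check: 'up'
Last 2 characters of input: 'gd'
Match: False
Result: No


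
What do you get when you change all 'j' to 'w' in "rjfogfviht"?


Input string: 'rjfogfviht'
Operation: replace 'j' with 'w'
Positions of 'j': 1
After replacement: rwfogfviht


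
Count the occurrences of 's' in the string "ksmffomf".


Input string: 'ksmffomf'
Target character: 's'
Scan each position: s[1]='s'
Matches found at indices: 1
Total: 1


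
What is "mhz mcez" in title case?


Input string: 'mhz mcez'
Operation: capitalize first letter of each word
Word transformations: 'mhz'->'Mhz', 'mcez'->'Mcez'
Result: Mhz Mcez


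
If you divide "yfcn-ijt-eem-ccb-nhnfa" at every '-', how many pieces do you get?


Input string: 'yfcn-ijt-eem-ccb-nhnfa'
Delimiter: '-'
Split result: 'yfcn', 'ijt', 'eem', 'ccb', 'nhnfa'
Number of parts: 5


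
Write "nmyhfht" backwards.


Input string: 'nmyhfht'
Operation: reverse character order
Original order: 'n' -> 'm' -> 'y' -> 'h' -> 'f' -> 'h' -> 't'
Reversed order: 't' -> 'h' -> 'f' -> 'h' -> 'y' -> 'm' -> 'n'
Result: thfhymn


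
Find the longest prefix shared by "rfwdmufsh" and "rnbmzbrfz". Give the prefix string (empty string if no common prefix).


String 1: 'rfwdmufsh'
String 2: 'rnbmzbrfz'
Compare position by position:
pos 0: 'r' vs 'r' match
pos 1: 'f' vs 'n' differ -> stop
Longest common prefix: "r" (length 1)


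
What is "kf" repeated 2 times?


Input string: 'kf'
Operation: repeat 2 times
Concatenation: 'kf' + 'kf'
Result: kfkf


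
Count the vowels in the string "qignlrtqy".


Input string: 'qignlrtqy'
Operation: count vowels (a, e, i, o, u)
Scan: s[0]='q', s[1]='i' (vowel), s[2]='g', s[3]='n', s[4]='l', s[5]='r', s[6]='t', s[7]='q', s[8]='y'
Vowels found: 1
Result: 1


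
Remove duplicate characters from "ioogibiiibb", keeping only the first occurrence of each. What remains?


Input: 'ioogibiiibb'
Operation: keep first occurrence of each character
Scan: s[0]='i' new -> keep; s[1]='o' new -> keep; s[2]='o' seen -> skip; s[3]='g' new -> keep; s[4]='i' seen -> skip; s[5]='b' new -> keep; s[6]='i' seen -> skip; s[7]='i' seen -> skip; s[8]='i' seen -> skip; s[9]='b' seen -> skip; s[10]='b' seen -> skip
Result: iogb


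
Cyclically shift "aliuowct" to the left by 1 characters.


Input: 'aliuowct', shift = 1
Operation: split at index 1 and swap parts
Front part s[0:1] = 'a'
Back part s[1:] = 'liuowct'
Rotated = back + front = 'liuowct' + 'a'
Result: liuowcta


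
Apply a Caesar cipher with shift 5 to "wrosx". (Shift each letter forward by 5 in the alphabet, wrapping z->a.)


Input: 'wrosx', shift = 5
Operation: for each letter, (position + 5) mod 26
Mapping: 'w'(22+5=27, 27 mod 26=1)->'b', 'r'(17+5=22)->'w', 'o'(14+5=19)->'t', 's'(18+5=23)->'x', 'x'(23+5=28, 28 mod 26=2)->'c'
Result: bwtxc


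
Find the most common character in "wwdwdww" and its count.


Input: 'wwdwdww'
Operation: tally each character
Counts: 'd':2, 'w':5
Maximum: 'w' appears 5 times


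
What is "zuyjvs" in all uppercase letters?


Input string: 'zuyjvs'
Operation: convert each letter to uppercase
Mapping: 'z'->'Z', 'u'->'U', 'y'->'Y', 'j'->'J', 'v'->'V', 's'->'S'
Result: ZUYJVS


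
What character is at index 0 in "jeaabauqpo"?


Input string: 'jeaabauqpo'
Operation: get character at index 0
Index mapping: s[0]='j'
Result: 'j'


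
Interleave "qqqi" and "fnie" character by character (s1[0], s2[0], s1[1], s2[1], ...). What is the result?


String 1: 'qqqi'
String 2: 'fnie'
Operation: alternate characters
Pairs: 'q'+'f', 'q'+'n', 'q'+'i', 'i'+'e'
Result: qfqnqiie


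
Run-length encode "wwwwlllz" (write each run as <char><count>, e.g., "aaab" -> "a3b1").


Input: 'wwwwlllz'
Operation: identify consecutive runs
Runs: 'wwww' -> w4, 'lll' -> l3, 'z' -> z1
Encoded: w4l3z1


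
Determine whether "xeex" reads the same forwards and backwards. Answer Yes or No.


Input string: 'xeex'
Reversed: 'xeex'
Compare pairs: s[0]='x' vs s[3]='x' (match), s[1]='e' vs s[2]='e' (match)
Palindrome: Yes


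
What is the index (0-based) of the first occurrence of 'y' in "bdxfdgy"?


Input string: 'bdxfdgy'
Target: 'y'
Scanning left to right: s[0]='b', s[1]='d', s[2]='x', s[3]='f', s[4]='d', s[5]='g', s[6]='y'
First match at index: 6


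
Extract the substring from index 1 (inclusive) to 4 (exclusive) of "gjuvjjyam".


Input string: 'gjuvjjyam'
Operation: slice [1:4]
Extract characters: s[1]='j', s[2]='u', s[3]='v'
Result: juv


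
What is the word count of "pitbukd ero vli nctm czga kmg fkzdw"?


Input string: 'pitbukd ero vli nctm czga kmg fkzdw'
Operation: split by spaces
Words found: 'pitbukd', 'ero', 'vli', 'nctm', 'czga', 'kmg', 'fkzdw'
Word count: 7


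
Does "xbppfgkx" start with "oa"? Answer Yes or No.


Input string: 'xbppfgkx'
Prefix to check: 'oa'
First 2 characters of input: 'xb'
Match: False
Result: No


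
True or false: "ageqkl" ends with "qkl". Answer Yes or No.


Input string: 'ageqkl'
Suffix to check: 'qkl'
Last 3 characters of input: 'qkl'
Match: True
Result: Yes


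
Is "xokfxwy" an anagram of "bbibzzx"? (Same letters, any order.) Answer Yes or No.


String 1: 'bbibzzx' -> sorted: 'bbbixzz'
String 2: 'xokfxwy' -> sorted: 'fkowxxy'
Compare sorted forms: 'bbbixzz' != 'fkowxxy'
Anagram: No


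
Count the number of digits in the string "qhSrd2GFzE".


Input string: 'qhSrd2GFzE'
Operation: count digit characters (0-9)
Scan: 'q', 'h', 'S', 'r', 'd', '2'(digit), 'G', 'F', 'z', 'E'
Digits found: 1
Result: 1


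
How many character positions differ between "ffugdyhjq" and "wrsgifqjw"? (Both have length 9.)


String 1: 'ffugdyhjq'
String 2: 'wrsgifqjw'
Compare each position: pos 0: 'f'!='w', pos 1: 'f'!='r', pos 2: 'u'!='s', pos 3: 'g'=='g', pos 4: 'd'!='i', pos 5: 'y'!='f', pos 6: 'h'!='q', pos 7: 'j'=='j', pos 8: 'q'!='w'
Differing positions: 7
Hamming distance: 7


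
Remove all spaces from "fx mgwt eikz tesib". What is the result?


Input string: 'fx mgwt eikz tesib'
Operation: remove all spaces
Words: 'fx', 'mgwt', 'eikz', 'tesib'
Join without spaces: fxmgwteikztesib


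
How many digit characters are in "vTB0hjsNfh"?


Input string: 'vTB0hjsNfh'
Operation: count digit characters (0-9)
Scan: 'v', 'T', 'B', '0'(digit), 'h', 'j', 's', 'N', 'f', 'h'
Digits found: 1
Result: 1


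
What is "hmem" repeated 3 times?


Input string: 'hmem'
Operation: repeat 3 times
Concatenation: 'hmem' + 'hmem' + 'hmem'
Result: hmemhmemhmem


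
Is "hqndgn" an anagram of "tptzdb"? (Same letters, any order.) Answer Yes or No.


String 1: 'tptzdb' -> sorted: 'bdpttz'
String 2: 'hqndgn' -> sorted: 'dghnnq'
Compare sorted forms: 'bdpttz' != 'dghnnq'
Anagram: No


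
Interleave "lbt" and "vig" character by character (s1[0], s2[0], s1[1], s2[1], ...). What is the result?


String 1: 'lbt'
String 2: 'vig'
Operation: alternate characters
Pairs: 'l'+'v', 'b'+'i', 't'+'g'
Result: lvbitg


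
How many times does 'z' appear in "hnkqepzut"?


Input string: 'hnkqepzut'
Target character: 'z'
Scan each position: s[6]='z'
Matches found at indices: 6
Total: 1


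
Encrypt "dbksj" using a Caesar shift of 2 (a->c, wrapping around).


Input: 'dbksj', shift = 2
Operation: for each letter, (position + 2) mod 26
Mapping: 'd'(3+2=5)->'f', 'b'(1+2=3)->'d', 'k'(10+2=12)->'m', 's'(18+2=20)->'u', 'j'(9+2=11)->'l'
Result: fdmul


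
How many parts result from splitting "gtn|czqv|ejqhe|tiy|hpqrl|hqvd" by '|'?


Input string: 'gtn|czqv|ejqhe|tiy|hpqrl|hqvd'
Delimiter: '|'
Split result: 'gtn', 'czqv', 'ejqhe', 'tiy', 'hpqrl', 'hqvd'
Number of parts: 6


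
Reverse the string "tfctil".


Input string: 'tfctil'
Operation: reverse character order
Original order: 't' -> 'f' -> 'c' -> 't' -> 'i' -> 'l'
Reversed order: 'l' -> 'i' -> 't' -> 'c' -> 'f' -> 't'
Result: litcft


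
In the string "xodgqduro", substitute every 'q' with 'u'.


Input string: 'xodgqduro'
Operation: replace 'q' with 'u'
Positions of 'q': 4
After replacement: xodguduro


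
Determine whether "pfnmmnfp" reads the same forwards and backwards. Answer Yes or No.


Input string: 'pfnmmnfp'
Reversed: 'pfnmmnfp'
Compare pairs: s[0]='p' vs s[7]='p' (match), s[1]='f' vs s[6]='f' (match), s[2]='n' vs s[5]='n' (match), s[3]='m' vs s[4]='m' (match)
Palindrome: Yes


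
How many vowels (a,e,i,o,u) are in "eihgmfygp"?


Input string: 'eihgmfygp'
Operation: count vowels (a, e, i, o, u)
Scan: s[0]='e' (vowel), s[1]='i' (vowel), s[2]='h', s[3]='g', s[4]='m', s[5]='f', s[6]='y', s[7]='g', s[8]='p'
Vowels found: 2
Result: 2


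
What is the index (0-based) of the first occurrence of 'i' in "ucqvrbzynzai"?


Input string: 'ucqvrbzynzai'
Target: 'i'
Scanning left to right: s[0]='u', s[1]='c', s[2]='q', s[3]='v', s[4]='r', s[5]='b', s[6]='z', s[7]='y', s[8]='n', s[9]='z', s[10]='a', s[11]='i'
First match at index: 11


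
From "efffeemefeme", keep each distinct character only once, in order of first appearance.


Input: 'efffeemefeme'
Operation: keep first occurrence of each character
Scan: s[0]='e' new -> keep; s[1]='f' new -> keep; s[2]='f' seen -> skip; s[3]='f' seen -> skip; s[4]='e' seen -> skip; s[5]='e' seen -> skip; s[6]='m' new -> keep; s[7]='e' seen -> skip; s[8]='f' seen -> skip; s[9]='e' seen -> skip; s[10]='m' seen -> skip; s[11]='e' seen -> skip
Result: efm


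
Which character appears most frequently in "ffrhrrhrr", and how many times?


Input: 'ffrhrrhrr'
Operation: tally each character
Counts: 'f':2, 'h':2, 'r':5
Maximum: 'r' appears 5 times


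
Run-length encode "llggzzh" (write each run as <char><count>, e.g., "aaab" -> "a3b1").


Input: 'llggzzh'
Operation: identify consecutive runs
Runs: 'll' -> l2, 'gg' -> g2, 'zz' -> z2, 'h' -> h1
Encoded: l2g2z2h1


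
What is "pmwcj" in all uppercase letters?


Input string: 'pmwcj'
Operation: convert each letter to uppercase
Mapping: 'p'->'P', 'm'->'M', 'w'->'W', 'c'->'C', 'j'->'J'
Result: PMWCJ


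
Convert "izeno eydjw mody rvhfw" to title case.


Input string: 'izeno eydjw mody rvhfw'
Operation: capitalize first letter of each word
Word transformations: 'izeno'->'Izeno', 'eydjw'->'Eydjw', 'mody'->'Mody', 'rvhfw'->'Rvhfw'
Result: Izeno Eydjw Mody Rvhfw
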